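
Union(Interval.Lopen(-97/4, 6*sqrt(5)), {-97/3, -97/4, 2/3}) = Union({-97/3}, Interval(-97/4, 6*sqrt(5)))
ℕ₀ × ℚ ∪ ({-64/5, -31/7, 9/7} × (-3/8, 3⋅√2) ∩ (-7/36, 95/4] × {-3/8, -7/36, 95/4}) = (ℕ₀ × ℚ) ∪ ({9/7} × {-7/36})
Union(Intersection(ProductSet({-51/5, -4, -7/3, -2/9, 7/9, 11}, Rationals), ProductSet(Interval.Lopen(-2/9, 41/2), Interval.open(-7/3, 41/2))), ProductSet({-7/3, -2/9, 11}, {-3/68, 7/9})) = Union(ProductSet({7/9, 11}, Intersection(Interval.open(-7/3, 41/2), Rationals)), ProductSet({-7/3, -2/9, 11}, {-3/68, 7/9}))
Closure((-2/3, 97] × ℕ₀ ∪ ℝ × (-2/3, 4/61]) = ((-2/3, 97] × ℕ₀) ∪ (ℝ × [-2/3, 4/61]) ∪ ([-2/3, 97] × (ℕ₀ \ (-2/3, 4/61)))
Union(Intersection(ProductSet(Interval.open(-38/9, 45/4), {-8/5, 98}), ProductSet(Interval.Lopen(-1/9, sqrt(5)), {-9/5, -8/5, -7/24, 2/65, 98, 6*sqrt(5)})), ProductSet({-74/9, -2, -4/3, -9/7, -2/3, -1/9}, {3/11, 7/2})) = Union(ProductSet({-74/9, -2, -4/3, -9/7, -2/3, -1/9}, {3/11, 7/2}), ProductSet(Interval.Lopen(-1/9, sqrt(5)), {-8/5, 98}))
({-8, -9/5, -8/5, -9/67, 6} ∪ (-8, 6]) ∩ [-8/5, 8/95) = [-8/5, 8/95)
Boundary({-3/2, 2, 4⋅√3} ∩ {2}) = {2}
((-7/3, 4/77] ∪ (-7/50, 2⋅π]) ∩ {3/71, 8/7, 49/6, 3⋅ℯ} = {3/71, 8/7}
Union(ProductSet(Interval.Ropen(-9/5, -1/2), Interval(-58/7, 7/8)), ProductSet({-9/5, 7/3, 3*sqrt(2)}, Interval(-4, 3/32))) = Union(ProductSet({-9/5, 7/3, 3*sqrt(2)}, Interval(-4, 3/32)), ProductSet(Interval.Ropen(-9/5, -1/2), Interval(-58/7, 7/8)))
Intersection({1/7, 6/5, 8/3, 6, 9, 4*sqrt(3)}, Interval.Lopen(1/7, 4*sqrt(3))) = {6/5, 8/3, 6, 4*sqrt(3)}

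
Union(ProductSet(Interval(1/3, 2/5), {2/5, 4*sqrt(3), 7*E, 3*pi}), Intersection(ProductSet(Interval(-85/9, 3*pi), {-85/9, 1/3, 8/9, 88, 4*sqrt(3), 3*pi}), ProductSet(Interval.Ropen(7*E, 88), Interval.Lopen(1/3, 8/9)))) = ProductSet(Interval(1/3, 2/5), {2/5, 4*sqrt(3), 7*E, 3*pi})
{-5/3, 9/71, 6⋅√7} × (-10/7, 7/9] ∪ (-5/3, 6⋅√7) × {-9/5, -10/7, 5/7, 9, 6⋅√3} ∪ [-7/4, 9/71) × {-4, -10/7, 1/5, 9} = ([-7/4, 9/71) × {-4, -10/7, 1/5, 9}) ∪ ({-5/3, 9/71, 6⋅√7} × (-10/7, 7/9]) ∪ ((-5/3, 6⋅√7) × {-9/5, -10/7, 5/7, 9, 6⋅√3})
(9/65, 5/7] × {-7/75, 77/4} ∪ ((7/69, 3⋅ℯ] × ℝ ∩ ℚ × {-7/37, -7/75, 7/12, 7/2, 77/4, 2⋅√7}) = ((9/65, 5/7] × {-7/75, 77/4}) ∪ ((ℚ ∩ (7/69, 3⋅ℯ]) × {-7/37, -7/75, 7/12, 7/2, 77/4, 2⋅√7})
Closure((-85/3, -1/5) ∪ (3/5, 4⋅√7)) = [-85/3, -1/5] ∪ [3/5, 4⋅√7]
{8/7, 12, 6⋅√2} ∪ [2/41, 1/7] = [2/41, 1/7] ∪ {8/7, 12, 6⋅√2}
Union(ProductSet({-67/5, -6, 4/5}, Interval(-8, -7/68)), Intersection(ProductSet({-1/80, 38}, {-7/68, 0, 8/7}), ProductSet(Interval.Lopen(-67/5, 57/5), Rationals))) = Union(ProductSet({-1/80}, {-7/68, 0, 8/7}), ProductSet({-67/5, -6, 4/5}, Interval(-8, -7/68)))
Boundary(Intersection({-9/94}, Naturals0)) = EmptySet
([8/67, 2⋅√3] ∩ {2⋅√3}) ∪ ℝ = ℝ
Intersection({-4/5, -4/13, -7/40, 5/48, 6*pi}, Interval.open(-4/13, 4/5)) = {-7/40, 5/48}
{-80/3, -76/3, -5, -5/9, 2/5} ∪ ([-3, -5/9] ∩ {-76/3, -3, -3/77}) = {-80/3, -76/3, -5, -3, -5/9, 2/5}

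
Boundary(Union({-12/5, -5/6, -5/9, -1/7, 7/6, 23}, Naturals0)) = Union({-12/5, -5/6, -5/9, -1/7, 7/6}, Naturals0)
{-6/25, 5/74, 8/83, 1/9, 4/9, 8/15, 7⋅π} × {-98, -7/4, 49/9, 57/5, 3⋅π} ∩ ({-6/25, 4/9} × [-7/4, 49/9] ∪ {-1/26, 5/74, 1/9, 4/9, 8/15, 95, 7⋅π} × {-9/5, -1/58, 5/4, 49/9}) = ({-6/25, 4/9} × {-7/4, 49/9}) ∪ ({5/74, 1/9, 4/9, 8/15, 7⋅π} × {49/9})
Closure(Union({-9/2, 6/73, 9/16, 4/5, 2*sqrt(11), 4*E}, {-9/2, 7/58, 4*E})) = {-9/2, 6/73, 7/58, 9/16, 4/5, 2*sqrt(11), 4*E}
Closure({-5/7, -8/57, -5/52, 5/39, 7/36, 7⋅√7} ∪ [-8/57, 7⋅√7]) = {-5/7} ∪ [-8/57, 7⋅√7]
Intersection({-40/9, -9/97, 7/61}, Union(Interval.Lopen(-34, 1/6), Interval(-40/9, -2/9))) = {-40/9, -9/97, 7/61}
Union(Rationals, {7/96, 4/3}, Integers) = Rationals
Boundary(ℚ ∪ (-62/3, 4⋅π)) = (-∞, -62/3] ∪ [4⋅π, ∞)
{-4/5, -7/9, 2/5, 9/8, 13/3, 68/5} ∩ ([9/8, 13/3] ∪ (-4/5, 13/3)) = {-7/9, 2/5, 9/8, 13/3}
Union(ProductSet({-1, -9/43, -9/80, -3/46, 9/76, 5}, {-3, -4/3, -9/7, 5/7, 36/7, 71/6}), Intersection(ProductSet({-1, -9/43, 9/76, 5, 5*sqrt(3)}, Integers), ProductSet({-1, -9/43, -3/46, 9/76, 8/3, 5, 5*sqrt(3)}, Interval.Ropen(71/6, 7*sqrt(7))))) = Union(ProductSet({-1, -9/43, 9/76, 5, 5*sqrt(3)}, Range(12, 19, 1)), ProductSet({-1, -9/43, -9/80, -3/46, 9/76, 5}, {-3, -4/3, -9/7, 5/7, 36/7, 71/6}))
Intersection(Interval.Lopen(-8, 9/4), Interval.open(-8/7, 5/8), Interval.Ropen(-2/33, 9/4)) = Interval.Ropen(-2/33, 5/8)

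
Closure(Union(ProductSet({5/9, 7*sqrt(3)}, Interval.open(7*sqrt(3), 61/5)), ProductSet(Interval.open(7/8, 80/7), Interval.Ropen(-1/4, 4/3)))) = Union(ProductSet({5/9, 7*sqrt(3)}, Interval(7*sqrt(3), 61/5)), ProductSet({7/8, 80/7}, Interval(-1/4, 4/3)), ProductSet(Interval(7/8, 80/7), {-1/4, 4/3}), ProductSet(Interval.open(7/8, 80/7), Interval.Ropen(-1/4, 4/3)))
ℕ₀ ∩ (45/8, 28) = {6, 7, …, 27}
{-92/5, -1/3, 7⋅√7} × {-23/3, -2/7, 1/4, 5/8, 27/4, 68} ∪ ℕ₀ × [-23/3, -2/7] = (ℕ₀ × [-23/3, -2/7]) ∪ ({-92/5, -1/3, 7⋅√7} × {-23/3, -2/7, 1/4, 5/8, 27/4, 68})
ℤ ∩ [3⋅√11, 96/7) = {10, 11, 12, 13}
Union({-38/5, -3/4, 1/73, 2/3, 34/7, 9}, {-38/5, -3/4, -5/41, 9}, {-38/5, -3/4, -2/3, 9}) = {-38/5, -3/4, -2/3, -5/41, 1/73, 2/3, 34/7, 9}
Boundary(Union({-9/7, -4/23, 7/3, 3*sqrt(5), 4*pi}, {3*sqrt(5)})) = {-9/7, -4/23, 7/3, 3*sqrt(5), 4*pi}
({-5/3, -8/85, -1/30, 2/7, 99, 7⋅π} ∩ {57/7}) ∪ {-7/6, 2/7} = {-7/6, 2/7}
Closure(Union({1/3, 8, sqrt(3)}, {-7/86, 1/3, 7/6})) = {-7/86, 1/3, 7/6, 8, sqrt(3)}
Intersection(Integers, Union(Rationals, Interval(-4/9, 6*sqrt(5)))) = Integers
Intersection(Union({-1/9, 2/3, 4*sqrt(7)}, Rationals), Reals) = Union({4*sqrt(7)}, Rationals)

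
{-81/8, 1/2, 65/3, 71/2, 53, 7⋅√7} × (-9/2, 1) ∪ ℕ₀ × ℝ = (ℕ₀ × ℝ) ∪ ({-81/8, 1/2, 65/3, 71/2, 53, 7⋅√7} × (-9/2, 1))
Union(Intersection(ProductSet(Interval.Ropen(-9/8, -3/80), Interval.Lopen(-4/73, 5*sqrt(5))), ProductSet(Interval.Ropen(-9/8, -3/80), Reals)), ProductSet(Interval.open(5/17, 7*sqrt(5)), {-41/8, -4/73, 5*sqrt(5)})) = Union(ProductSet(Interval.Ropen(-9/8, -3/80), Interval.Lopen(-4/73, 5*sqrt(5))), ProductSet(Interval.open(5/17, 7*sqrt(5)), {-41/8, -4/73, 5*sqrt(5)}))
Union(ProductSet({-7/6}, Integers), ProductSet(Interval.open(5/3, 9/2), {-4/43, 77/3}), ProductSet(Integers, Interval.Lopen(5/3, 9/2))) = Union(ProductSet({-7/6}, Integers), ProductSet(Integers, Interval.Lopen(5/3, 9/2)), ProductSet(Interval.open(5/3, 9/2), {-4/43, 77/3}))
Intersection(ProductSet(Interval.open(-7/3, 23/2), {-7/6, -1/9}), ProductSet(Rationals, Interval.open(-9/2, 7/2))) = ProductSet(Intersection(Interval.open(-7/3, 23/2), Rationals), {-7/6, -1/9})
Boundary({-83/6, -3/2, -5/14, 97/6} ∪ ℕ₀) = {-83/6, -3/2, -5/14, 97/6} ∪ ℕ₀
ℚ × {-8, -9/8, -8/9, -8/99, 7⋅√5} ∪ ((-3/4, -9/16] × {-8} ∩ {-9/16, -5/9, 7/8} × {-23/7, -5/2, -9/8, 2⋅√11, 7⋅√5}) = ℚ × {-8, -9/8, -8/9, -8/99, 7⋅√5}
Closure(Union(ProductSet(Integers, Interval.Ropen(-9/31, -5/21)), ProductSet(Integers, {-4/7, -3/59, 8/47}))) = ProductSet(Integers, Union({-4/7, -3/59, 8/47}, Interval(-9/31, -5/21)))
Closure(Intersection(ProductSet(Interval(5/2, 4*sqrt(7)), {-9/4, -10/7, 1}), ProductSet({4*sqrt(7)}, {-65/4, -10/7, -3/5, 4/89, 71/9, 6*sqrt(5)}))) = ProductSet({4*sqrt(7)}, {-10/7})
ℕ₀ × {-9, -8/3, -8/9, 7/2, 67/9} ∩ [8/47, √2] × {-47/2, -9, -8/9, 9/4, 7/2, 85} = {1} × {-9, -8/9, 7/2}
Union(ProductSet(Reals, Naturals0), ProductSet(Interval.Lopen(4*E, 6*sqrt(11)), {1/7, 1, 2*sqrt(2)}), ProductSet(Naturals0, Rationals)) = Union(ProductSet(Interval.Lopen(4*E, 6*sqrt(11)), {1/7, 1, 2*sqrt(2)}), ProductSet(Naturals0, Rationals), ProductSet(Reals, Naturals0))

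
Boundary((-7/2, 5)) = {-7/2, 5}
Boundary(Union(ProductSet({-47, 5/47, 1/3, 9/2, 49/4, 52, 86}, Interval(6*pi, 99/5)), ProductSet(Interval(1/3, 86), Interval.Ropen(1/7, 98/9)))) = Union(ProductSet({1/3, 86}, Interval(1/7, 98/9)), ProductSet({-47, 5/47, 1/3, 9/2, 49/4, 52, 86}, Interval(6*pi, 99/5)), ProductSet(Interval(1/3, 86), {1/7, 98/9}))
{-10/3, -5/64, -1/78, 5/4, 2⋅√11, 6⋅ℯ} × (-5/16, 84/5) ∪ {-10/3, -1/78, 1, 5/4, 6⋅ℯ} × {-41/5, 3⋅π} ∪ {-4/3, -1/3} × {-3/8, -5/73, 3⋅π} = ({-4/3, -1/3} × {-3/8, -5/73, 3⋅π}) ∪ ({-10/3, -1/78, 1, 5/4, 6⋅ℯ} × {-41/5, 3⋅π}) ∪ ({-10/3, -5/64, -1/78, 5/4, 2⋅√11, 6⋅ℯ} × (-5/16, 84/5))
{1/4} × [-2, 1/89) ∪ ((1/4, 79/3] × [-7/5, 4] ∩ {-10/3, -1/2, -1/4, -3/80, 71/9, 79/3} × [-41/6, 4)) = ({1/4} × [-2, 1/89)) ∪ ({71/9, 79/3} × [-7/5, 4))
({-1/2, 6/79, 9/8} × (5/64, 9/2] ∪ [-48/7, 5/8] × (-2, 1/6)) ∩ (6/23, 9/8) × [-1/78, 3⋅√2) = (6/23, 5/8] × [-1/78, 1/6)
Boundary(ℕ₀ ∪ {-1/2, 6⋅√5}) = {-1/2, 6⋅√5} ∪ ℕ₀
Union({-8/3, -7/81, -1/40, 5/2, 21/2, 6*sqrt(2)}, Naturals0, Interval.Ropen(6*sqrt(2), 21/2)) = Union({-8/3, -7/81, -1/40, 5/2}, Interval(6*sqrt(2), 21/2), Naturals0)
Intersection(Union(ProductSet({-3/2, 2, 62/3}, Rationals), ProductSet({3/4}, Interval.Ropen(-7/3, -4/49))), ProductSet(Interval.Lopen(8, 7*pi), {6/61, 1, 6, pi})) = ProductSet({62/3}, {6/61, 1, 6})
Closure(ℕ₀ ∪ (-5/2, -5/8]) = [-5/2, -5/8] ∪ ℕ₀ ∪ (ℕ₀ \ (-5/2, -5/8))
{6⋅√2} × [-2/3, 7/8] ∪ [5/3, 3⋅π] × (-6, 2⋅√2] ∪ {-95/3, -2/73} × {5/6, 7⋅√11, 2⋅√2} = ({-95/3, -2/73} × {5/6, 7⋅√11, 2⋅√2}) ∪ ([5/3, 3⋅π] × (-6, 2⋅√2])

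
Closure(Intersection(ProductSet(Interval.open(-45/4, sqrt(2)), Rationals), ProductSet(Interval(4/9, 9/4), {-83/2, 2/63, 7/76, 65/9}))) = ProductSet(Interval(4/9, sqrt(2)), {-83/2, 2/63, 7/76, 65/9})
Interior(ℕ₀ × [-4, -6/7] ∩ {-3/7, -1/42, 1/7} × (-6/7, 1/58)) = ∅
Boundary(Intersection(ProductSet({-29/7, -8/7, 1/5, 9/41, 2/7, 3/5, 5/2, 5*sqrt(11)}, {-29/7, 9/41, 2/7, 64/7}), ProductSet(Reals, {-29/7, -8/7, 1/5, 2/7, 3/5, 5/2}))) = ProductSet({-29/7, -8/7, 1/5, 9/41, 2/7, 3/5, 5/2, 5*sqrt(11)}, {-29/7, 2/7})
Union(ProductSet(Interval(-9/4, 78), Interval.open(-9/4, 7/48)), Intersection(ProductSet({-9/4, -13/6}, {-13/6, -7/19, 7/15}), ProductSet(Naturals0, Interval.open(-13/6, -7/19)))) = ProductSet(Interval(-9/4, 78), Interval.open(-9/4, 7/48))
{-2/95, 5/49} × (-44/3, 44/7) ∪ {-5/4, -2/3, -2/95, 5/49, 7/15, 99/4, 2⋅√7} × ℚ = ({-2/95, 5/49} × (-44/3, 44/7)) ∪ ({-5/4, -2/3, -2/95, 5/49, 7/15, 99/4, 2⋅√7} × ℚ)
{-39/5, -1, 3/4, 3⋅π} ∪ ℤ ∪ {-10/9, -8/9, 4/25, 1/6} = ℤ ∪ {-39/5, -10/9, -8/9, 4/25, 1/6, 3/4, 3⋅π}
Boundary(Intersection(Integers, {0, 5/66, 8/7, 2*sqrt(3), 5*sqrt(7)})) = {0}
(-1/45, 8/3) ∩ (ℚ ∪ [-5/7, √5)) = (-1/45, √5) ∪ (ℚ ∩ (-1/45, 8/3))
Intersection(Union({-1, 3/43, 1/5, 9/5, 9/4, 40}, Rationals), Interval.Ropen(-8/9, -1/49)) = Intersection(Interval.Ropen(-8/9, -1/49), Rationals)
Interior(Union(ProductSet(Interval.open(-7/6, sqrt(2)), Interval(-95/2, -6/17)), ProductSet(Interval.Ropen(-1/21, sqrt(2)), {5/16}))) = ProductSet(Interval.open(-7/6, sqrt(2)), Interval.open(-95/2, -6/17))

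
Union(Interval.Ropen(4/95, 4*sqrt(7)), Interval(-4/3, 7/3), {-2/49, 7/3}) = Interval.Ropen(-4/3, 4*sqrt(7))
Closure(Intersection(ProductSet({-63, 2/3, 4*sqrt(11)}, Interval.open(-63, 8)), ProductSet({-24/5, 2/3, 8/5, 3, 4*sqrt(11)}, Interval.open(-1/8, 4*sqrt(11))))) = ProductSet({2/3, 4*sqrt(11)}, Interval(-1/8, 8))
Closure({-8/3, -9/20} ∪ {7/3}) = {-8/3, -9/20, 7/3}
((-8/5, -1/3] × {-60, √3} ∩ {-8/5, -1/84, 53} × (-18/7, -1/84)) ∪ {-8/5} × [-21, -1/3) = {-8/5} × [-21, -1/3)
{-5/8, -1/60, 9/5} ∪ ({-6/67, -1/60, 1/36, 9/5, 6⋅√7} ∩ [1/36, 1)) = {-5/8, -1/60, 1/36, 9/5}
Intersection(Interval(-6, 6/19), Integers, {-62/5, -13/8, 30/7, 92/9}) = EmptySet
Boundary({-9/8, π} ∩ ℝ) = {-9/8, π}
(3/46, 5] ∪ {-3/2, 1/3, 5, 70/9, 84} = {-3/2, 70/9, 84} ∪ (3/46, 5]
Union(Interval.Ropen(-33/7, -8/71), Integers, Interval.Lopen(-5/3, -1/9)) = Union(Integers, Interval(-33/7, -1/9))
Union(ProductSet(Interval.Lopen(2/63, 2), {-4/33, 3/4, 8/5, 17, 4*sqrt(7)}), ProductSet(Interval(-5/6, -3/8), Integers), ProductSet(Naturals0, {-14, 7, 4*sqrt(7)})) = Union(ProductSet(Interval(-5/6, -3/8), Integers), ProductSet(Interval.Lopen(2/63, 2), {-4/33, 3/4, 8/5, 17, 4*sqrt(7)}), ProductSet(Naturals0, {-14, 7, 4*sqrt(7)}))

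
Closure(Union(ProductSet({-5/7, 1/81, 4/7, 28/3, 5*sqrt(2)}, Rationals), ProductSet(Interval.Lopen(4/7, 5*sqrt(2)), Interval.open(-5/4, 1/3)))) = Union(ProductSet({-5/7, 1/81, 4/7, 28/3, 5*sqrt(2)}, Reals), ProductSet(Interval(4/7, 5*sqrt(2)), {-5/4, 1/3}), ProductSet(Interval.Lopen(4/7, 5*sqrt(2)), Interval.open(-5/4, 1/3)))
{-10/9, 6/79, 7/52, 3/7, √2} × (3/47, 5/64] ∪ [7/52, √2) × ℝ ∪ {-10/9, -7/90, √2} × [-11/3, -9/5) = ([7/52, √2) × ℝ) ∪ ({-10/9, -7/90, √2} × [-11/3, -9/5)) ∪ ({-10/9, 6/79, 7/52, 3/7, √2} × (3/47, 5/64])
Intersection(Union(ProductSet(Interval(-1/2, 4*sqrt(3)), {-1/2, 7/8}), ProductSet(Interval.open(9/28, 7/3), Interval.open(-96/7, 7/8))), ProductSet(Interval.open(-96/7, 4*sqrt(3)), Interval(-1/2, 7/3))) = Union(ProductSet(Interval.Ropen(-1/2, 4*sqrt(3)), {-1/2, 7/8}), ProductSet(Interval.open(9/28, 7/3), Interval.Ropen(-1/2, 7/8)))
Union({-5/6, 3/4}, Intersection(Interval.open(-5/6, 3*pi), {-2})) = {-5/6, 3/4}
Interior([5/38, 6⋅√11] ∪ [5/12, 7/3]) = (5/38, 6⋅√11)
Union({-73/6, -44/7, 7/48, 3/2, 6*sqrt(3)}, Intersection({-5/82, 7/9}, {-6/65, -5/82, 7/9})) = {-73/6, -44/7, -5/82, 7/48, 7/9, 3/2, 6*sqrt(3)}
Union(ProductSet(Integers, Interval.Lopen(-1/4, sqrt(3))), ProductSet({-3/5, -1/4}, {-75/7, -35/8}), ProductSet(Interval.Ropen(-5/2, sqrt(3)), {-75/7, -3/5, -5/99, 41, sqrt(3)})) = Union(ProductSet({-3/5, -1/4}, {-75/7, -35/8}), ProductSet(Integers, Interval.Lopen(-1/4, sqrt(3))), ProductSet(Interval.Ropen(-5/2, sqrt(3)), {-75/7, -3/5, -5/99, 41, sqrt(3)}))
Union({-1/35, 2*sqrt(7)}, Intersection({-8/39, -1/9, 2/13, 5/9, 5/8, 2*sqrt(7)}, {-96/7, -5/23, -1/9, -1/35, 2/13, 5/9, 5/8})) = {-1/9, -1/35, 2/13, 5/9, 5/8, 2*sqrt(7)}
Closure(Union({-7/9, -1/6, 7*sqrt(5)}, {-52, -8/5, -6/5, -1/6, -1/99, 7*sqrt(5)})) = {-52, -8/5, -6/5, -7/9, -1/6, -1/99, 7*sqrt(5)}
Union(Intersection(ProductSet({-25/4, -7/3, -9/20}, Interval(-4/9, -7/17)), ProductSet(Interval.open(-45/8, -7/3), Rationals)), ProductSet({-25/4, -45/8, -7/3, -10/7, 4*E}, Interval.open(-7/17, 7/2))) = ProductSet({-25/4, -45/8, -7/3, -10/7, 4*E}, Interval.open(-7/17, 7/2))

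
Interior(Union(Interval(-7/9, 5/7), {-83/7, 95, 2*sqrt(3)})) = Interval.open(-7/9, 5/7)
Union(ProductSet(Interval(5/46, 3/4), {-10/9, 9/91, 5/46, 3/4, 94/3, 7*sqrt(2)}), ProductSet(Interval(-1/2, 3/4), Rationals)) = Union(ProductSet(Interval(-1/2, 3/4), Rationals), ProductSet(Interval(5/46, 3/4), {-10/9, 9/91, 5/46, 3/4, 94/3, 7*sqrt(2)}))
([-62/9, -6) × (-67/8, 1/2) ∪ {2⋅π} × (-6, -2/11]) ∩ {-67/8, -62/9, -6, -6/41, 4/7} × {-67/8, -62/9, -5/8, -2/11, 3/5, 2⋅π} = {-62/9} × {-62/9, -5/8, -2/11}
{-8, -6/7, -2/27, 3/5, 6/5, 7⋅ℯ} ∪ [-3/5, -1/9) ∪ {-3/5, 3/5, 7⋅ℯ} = {-8, -6/7, -2/27, 3/5, 6/5, 7⋅ℯ} ∪ [-3/5, -1/9)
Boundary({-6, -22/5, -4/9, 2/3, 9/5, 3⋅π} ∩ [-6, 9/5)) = {-6, -22/5, -4/9, 2/3}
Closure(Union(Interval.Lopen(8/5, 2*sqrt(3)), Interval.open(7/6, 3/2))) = Union(Interval(7/6, 3/2), Interval(8/5, 2*sqrt(3)))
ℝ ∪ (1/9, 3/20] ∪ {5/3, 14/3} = (-∞, ∞)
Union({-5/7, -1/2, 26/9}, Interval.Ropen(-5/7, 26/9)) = Interval(-5/7, 26/9)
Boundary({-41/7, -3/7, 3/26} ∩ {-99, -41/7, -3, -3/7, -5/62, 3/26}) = {-41/7, -3/7, 3/26}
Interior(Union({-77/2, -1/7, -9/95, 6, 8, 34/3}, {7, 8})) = EmptySet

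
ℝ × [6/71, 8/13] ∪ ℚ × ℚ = (ℚ × ℚ) ∪ (ℝ × [6/71, 8/13])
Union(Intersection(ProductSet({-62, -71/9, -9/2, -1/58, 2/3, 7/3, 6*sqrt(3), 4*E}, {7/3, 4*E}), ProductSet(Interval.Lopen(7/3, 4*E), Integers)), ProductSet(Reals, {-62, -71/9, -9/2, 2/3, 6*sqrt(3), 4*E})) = ProductSet(Reals, {-62, -71/9, -9/2, 2/3, 6*sqrt(3), 4*E})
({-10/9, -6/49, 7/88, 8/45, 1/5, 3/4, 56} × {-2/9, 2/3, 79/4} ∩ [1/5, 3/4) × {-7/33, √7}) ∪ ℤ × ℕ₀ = ℤ × ℕ₀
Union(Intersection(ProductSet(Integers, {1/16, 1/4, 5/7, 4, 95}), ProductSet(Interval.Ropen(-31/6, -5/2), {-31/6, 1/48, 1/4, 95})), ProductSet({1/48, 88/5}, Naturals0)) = Union(ProductSet({1/48, 88/5}, Naturals0), ProductSet(Range(-5, -2, 1), {1/4, 95}))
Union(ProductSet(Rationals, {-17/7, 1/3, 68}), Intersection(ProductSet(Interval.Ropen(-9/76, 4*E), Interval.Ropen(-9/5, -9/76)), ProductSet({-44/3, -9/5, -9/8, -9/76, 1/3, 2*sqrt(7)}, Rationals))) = Union(ProductSet({-9/76, 1/3, 2*sqrt(7)}, Intersection(Interval.Ropen(-9/5, -9/76), Rationals)), ProductSet(Rationals, {-17/7, 1/3, 68}))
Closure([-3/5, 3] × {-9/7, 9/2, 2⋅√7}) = [-3/5, 3] × {-9/7, 9/2, 2⋅√7}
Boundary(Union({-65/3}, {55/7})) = {-65/3, 55/7}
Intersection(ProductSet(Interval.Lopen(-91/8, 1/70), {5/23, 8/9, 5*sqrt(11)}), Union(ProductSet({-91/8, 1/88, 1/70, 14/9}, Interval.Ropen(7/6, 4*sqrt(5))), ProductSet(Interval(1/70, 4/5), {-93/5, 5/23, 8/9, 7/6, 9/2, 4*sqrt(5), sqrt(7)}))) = ProductSet({1/70}, {5/23, 8/9})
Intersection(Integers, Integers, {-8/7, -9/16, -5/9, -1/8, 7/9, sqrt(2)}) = EmptySet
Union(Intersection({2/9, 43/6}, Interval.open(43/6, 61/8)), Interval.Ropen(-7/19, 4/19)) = Interval.Ropen(-7/19, 4/19)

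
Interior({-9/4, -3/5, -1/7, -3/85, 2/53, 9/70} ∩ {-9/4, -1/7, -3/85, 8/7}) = ∅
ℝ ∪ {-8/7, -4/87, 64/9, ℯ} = ℝ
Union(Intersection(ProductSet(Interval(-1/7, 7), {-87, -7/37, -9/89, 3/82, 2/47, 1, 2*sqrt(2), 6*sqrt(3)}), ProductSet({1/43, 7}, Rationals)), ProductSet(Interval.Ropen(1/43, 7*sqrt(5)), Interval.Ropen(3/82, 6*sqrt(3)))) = Union(ProductSet({1/43, 7}, {-87, -7/37, -9/89, 3/82, 2/47, 1}), ProductSet(Interval.Ropen(1/43, 7*sqrt(5)), Interval.Ropen(3/82, 6*sqrt(3))))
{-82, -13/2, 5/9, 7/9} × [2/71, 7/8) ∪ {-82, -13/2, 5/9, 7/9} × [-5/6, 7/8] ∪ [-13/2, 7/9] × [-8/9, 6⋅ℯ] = ({-82, -13/2, 5/9, 7/9} × [-5/6, 7/8]) ∪ ([-13/2, 7/9] × [-8/9, 6⋅ℯ])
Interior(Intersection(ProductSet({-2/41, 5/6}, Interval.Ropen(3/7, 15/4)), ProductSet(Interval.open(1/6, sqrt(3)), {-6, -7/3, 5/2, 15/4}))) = EmptySet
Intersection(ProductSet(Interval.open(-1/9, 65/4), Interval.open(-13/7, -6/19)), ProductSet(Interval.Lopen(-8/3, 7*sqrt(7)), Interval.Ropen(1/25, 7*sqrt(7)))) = EmptySet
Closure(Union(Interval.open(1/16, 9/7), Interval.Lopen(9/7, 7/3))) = Interval(1/16, 7/3)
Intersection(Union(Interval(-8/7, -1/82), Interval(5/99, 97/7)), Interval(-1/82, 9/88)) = Union({-1/82}, Interval(5/99, 9/88))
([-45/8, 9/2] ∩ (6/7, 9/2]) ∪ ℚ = ℚ ∪ [6/7, 9/2]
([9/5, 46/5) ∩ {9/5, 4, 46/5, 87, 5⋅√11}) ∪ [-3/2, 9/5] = [-3/2, 9/5] ∪ {4}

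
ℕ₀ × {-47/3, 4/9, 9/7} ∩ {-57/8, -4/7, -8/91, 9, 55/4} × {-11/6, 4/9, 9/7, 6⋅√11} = {9} × {4/9, 9/7}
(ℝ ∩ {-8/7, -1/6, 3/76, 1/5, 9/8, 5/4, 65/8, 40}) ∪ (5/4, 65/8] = {-8/7, -1/6, 3/76, 1/5, 9/8, 40} ∪ [5/4, 65/8]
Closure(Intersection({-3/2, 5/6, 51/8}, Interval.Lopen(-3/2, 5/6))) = {5/6}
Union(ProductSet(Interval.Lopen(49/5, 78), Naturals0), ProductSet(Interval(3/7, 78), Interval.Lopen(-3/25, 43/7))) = Union(ProductSet(Interval(3/7, 78), Interval.Lopen(-3/25, 43/7)), ProductSet(Interval.Lopen(49/5, 78), Naturals0))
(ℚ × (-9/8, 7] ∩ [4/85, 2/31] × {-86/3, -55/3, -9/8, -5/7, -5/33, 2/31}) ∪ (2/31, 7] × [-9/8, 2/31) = ((2/31, 7] × [-9/8, 2/31)) ∪ ((ℚ ∩ [4/85, 2/31]) × {-5/7, -5/33, 2/31})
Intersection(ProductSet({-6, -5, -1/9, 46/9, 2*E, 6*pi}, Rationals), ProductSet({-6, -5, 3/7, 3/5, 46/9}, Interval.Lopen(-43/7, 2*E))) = ProductSet({-6, -5, 46/9}, Intersection(Interval.Lopen(-43/7, 2*E), Rationals))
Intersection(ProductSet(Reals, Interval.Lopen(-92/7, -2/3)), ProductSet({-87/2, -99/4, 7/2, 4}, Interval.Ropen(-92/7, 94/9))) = ProductSet({-87/2, -99/4, 7/2, 4}, Interval.Lopen(-92/7, -2/3))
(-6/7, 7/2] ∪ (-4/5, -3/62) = (-6/7, 7/2]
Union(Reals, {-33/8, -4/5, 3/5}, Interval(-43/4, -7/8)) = Interval(-oo, oo)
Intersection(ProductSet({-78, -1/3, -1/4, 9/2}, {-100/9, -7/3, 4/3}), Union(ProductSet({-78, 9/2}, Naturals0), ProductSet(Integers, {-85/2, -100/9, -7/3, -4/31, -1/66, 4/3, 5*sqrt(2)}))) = ProductSet({-78}, {-100/9, -7/3, 4/3})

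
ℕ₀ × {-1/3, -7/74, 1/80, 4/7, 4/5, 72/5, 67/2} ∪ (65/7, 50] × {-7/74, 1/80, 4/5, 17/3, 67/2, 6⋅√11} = (ℕ₀ × {-1/3, -7/74, 1/80, 4/7, 4/5, 72/5, 67/2}) ∪ ((65/7, 50] × {-7/74, 1/80, 4/5, 17/3, 67/2, 6⋅√11})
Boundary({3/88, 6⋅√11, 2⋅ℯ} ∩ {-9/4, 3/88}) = {3/88}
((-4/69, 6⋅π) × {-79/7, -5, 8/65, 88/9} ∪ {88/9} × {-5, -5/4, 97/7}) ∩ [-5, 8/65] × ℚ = (-4/69, 8/65] × {-79/7, -5, 8/65, 88/9}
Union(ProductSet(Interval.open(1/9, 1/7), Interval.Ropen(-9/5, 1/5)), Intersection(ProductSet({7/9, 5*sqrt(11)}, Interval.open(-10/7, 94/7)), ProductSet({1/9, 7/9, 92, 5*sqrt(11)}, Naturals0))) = Union(ProductSet({7/9, 5*sqrt(11)}, Range(0, 14, 1)), ProductSet(Interval.open(1/9, 1/7), Interval.Ropen(-9/5, 1/5)))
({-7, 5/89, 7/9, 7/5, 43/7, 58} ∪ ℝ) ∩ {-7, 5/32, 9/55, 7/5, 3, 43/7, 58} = {-7, 5/32, 9/55, 7/5, 3, 43/7, 58}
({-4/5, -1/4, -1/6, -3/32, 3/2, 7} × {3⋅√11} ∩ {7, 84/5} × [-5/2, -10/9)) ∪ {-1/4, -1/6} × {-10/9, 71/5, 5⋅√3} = {-1/4, -1/6} × {-10/9, 71/5, 5⋅√3}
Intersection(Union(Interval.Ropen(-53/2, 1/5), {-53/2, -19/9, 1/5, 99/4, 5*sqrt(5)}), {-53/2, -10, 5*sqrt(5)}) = {-53/2, -10, 5*sqrt(5)}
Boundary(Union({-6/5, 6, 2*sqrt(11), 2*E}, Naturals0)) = Union({-6/5, 2*sqrt(11), 2*E}, Naturals0)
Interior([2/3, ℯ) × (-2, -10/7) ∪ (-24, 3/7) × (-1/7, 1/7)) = ((-24, 3/7) × (-1/7, 1/7)) ∪ ((2/3, ℯ) × (-2, -10/7))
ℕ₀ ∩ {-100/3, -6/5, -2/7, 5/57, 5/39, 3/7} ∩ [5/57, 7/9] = ∅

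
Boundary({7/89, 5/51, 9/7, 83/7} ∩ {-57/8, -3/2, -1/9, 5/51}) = {5/51}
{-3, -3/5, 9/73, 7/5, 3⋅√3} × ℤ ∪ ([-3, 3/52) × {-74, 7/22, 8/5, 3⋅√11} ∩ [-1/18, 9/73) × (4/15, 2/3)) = ([-1/18, 3/52) × {7/22}) ∪ ({-3, -3/5, 9/73, 7/5, 3⋅√3} × ℤ)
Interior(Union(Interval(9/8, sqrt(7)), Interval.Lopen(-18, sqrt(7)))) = Interval.open(-18, sqrt(7))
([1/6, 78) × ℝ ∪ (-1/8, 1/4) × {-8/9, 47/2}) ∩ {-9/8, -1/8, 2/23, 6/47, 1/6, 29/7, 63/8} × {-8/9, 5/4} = ({2/23, 6/47, 1/6} × {-8/9}) ∪ ({1/6, 29/7, 63/8} × {-8/9, 5/4})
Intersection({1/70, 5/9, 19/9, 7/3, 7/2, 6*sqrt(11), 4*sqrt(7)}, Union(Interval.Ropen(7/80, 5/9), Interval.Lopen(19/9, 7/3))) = {7/3}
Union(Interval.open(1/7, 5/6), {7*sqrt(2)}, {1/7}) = Union({7*sqrt(2)}, Interval.Ropen(1/7, 5/6))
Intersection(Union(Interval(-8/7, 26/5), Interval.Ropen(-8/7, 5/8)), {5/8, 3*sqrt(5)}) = {5/8}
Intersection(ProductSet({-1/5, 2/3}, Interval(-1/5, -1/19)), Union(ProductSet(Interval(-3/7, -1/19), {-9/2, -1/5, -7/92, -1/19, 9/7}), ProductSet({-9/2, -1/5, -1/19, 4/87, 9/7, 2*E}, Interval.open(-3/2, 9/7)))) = ProductSet({-1/5}, Interval(-1/5, -1/19))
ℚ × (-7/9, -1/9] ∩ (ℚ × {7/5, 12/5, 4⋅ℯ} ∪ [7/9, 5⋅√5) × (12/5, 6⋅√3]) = ∅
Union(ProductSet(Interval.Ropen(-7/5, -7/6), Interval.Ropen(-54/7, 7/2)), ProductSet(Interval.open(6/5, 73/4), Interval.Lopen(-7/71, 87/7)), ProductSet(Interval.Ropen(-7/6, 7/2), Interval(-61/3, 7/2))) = Union(ProductSet(Interval.Ropen(-7/5, -7/6), Interval.Ropen(-54/7, 7/2)), ProductSet(Interval.Ropen(-7/6, 7/2), Interval(-61/3, 7/2)), ProductSet(Interval.open(6/5, 73/4), Interval.Lopen(-7/71, 87/7)))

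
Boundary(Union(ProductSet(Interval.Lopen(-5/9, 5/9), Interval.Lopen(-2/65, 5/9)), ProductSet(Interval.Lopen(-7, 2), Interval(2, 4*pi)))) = Union(ProductSet({-7, 2}, Interval(2, 4*pi)), ProductSet({-5/9, 5/9}, Interval(-2/65, 5/9)), ProductSet(Interval(-7, 2), {2, 4*pi}), ProductSet(Interval(-5/9, 5/9), {-2/65, 5/9}))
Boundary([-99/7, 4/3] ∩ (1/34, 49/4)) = {1/34, 4/3}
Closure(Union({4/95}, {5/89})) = {4/95, 5/89}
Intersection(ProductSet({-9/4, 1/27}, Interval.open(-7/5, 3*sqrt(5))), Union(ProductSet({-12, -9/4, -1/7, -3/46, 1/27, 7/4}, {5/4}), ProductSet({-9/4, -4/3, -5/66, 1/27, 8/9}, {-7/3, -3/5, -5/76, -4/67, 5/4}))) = ProductSet({-9/4, 1/27}, {-3/5, -5/76, -4/67, 5/4})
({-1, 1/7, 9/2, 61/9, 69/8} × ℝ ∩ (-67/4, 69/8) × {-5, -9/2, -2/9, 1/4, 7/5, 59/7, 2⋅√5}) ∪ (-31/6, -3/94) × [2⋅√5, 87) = ((-31/6, -3/94) × [2⋅√5, 87)) ∪ ({-1, 1/7, 9/2, 61/9} × {-5, -9/2, -2/9, 1/4, 7/5, 59/7, 2⋅√5})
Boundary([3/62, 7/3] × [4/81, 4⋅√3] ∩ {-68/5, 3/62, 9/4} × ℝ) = {3/62, 9/4} × [4/81, 4⋅√3]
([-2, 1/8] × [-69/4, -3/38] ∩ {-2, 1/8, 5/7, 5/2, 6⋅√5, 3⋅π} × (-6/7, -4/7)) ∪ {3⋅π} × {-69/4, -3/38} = ({3⋅π} × {-69/4, -3/38}) ∪ ({-2, 1/8} × (-6/7, -4/7))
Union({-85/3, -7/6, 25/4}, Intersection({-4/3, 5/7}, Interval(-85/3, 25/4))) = {-85/3, -4/3, -7/6, 5/7, 25/4}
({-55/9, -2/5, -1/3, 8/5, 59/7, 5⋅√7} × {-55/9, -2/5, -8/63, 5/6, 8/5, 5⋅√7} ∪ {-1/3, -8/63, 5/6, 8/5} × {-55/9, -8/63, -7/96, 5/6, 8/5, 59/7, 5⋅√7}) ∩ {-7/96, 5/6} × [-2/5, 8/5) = {5/6} × {-8/63, -7/96, 5/6}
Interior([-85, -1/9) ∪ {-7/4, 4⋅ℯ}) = (-85, -1/9)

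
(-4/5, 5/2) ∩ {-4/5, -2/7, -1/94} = {-2/7, -1/94}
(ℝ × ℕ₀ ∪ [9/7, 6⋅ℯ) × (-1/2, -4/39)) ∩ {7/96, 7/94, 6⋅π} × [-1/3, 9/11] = {7/96, 7/94, 6⋅π} × {0}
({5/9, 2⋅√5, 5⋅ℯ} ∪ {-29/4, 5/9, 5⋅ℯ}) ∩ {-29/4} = {-29/4}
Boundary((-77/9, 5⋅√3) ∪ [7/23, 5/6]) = {-77/9, 5⋅√3}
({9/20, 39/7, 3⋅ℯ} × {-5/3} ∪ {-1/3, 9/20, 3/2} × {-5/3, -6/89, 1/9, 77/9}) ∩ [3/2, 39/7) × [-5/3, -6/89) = {3/2} × {-5/3}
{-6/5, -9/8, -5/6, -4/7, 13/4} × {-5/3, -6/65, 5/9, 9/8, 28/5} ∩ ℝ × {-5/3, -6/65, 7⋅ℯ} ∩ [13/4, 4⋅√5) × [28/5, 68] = ∅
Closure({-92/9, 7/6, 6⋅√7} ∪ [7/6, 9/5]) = {-92/9, 6⋅√7} ∪ [7/6, 9/5]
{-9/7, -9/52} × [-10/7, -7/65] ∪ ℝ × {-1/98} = (ℝ × {-1/98}) ∪ ({-9/7, -9/52} × [-10/7, -7/65])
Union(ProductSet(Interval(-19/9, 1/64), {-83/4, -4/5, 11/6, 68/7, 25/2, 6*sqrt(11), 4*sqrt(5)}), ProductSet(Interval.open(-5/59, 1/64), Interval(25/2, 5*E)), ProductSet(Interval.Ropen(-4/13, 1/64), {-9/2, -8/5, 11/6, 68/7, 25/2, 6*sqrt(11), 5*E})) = Union(ProductSet(Interval(-19/9, 1/64), {-83/4, -4/5, 11/6, 68/7, 25/2, 6*sqrt(11), 4*sqrt(5)}), ProductSet(Interval.Ropen(-4/13, 1/64), {-9/2, -8/5, 11/6, 68/7, 25/2, 6*sqrt(11), 5*E}), ProductSet(Interval.open(-5/59, 1/64), Interval(25/2, 5*E)))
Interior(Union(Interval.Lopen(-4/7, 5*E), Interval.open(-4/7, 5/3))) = Interval.open(-4/7, 5*E)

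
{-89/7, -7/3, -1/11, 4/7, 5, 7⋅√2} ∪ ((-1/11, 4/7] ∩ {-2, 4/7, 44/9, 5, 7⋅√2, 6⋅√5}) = {-89/7, -7/3, -1/11, 4/7, 5, 7⋅√2}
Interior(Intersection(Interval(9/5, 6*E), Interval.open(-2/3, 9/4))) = Interval.open(9/5, 9/4)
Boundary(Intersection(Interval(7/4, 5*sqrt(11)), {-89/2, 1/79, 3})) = {3}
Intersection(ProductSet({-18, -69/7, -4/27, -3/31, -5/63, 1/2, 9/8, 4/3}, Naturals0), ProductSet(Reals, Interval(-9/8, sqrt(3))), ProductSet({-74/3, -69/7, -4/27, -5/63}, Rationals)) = ProductSet({-69/7, -4/27, -5/63}, Range(0, 2, 1))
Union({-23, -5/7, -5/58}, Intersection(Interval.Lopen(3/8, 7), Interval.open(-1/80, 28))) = Union({-23, -5/7, -5/58}, Interval.Lopen(3/8, 7))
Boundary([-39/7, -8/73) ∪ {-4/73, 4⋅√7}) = {-39/7, -8/73, -4/73, 4⋅√7}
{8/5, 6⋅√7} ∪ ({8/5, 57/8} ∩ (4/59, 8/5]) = {8/5, 6⋅√7}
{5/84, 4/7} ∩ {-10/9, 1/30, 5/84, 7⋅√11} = {5/84}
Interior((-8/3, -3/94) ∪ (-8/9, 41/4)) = (-8/3, 41/4)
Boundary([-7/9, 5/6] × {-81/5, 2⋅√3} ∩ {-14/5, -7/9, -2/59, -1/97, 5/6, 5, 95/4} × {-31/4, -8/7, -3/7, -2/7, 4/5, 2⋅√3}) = {-7/9, -2/59, -1/97, 5/6} × {2⋅√3}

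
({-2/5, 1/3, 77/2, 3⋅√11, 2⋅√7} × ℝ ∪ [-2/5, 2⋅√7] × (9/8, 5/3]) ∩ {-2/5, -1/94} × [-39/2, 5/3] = ({-2/5} × [-39/2, 5/3]) ∪ ({-2/5, -1/94} × (9/8, 5/3])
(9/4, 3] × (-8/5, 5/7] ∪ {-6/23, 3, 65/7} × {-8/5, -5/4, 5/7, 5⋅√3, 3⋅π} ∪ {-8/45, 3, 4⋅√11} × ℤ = ({-8/45, 3, 4⋅√11} × ℤ) ∪ ((9/4, 3] × (-8/5, 5/7]) ∪ ({-6/23, 3, 65/7} × {-8/5, -5/4, 5/7, 5⋅√3, 3⋅π})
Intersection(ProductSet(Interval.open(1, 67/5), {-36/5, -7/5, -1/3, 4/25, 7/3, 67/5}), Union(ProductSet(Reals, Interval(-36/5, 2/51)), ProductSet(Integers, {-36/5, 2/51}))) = ProductSet(Interval.open(1, 67/5), {-36/5, -7/5, -1/3})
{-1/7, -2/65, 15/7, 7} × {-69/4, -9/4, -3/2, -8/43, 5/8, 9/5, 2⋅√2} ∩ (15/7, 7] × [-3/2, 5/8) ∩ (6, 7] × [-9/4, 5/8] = {7} × {-3/2, -8/43}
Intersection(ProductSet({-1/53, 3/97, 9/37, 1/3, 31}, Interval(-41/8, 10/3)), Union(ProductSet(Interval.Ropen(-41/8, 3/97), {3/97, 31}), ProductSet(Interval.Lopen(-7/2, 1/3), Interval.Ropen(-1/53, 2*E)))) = ProductSet({-1/53, 3/97, 9/37, 1/3}, Interval(-1/53, 10/3))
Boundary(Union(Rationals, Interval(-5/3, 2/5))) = Union(Interval(-oo, -5/3), Interval(2/5, oo))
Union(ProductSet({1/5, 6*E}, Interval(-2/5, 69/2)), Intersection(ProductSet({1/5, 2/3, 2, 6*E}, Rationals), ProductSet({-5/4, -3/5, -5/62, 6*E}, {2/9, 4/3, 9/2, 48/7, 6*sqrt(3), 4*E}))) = ProductSet({1/5, 6*E}, Interval(-2/5, 69/2))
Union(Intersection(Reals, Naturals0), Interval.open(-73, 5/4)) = Union(Interval.open(-73, 5/4), Naturals0)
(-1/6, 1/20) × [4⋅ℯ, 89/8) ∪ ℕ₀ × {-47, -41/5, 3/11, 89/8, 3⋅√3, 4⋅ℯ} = ((-1/6, 1/20) × [4⋅ℯ, 89/8)) ∪ (ℕ₀ × {-47, -41/5, 3/11, 89/8, 3⋅√3, 4⋅ℯ})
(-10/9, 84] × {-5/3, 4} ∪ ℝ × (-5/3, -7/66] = (ℝ × (-5/3, -7/66]) ∪ ((-10/9, 84] × {-5/3, 4})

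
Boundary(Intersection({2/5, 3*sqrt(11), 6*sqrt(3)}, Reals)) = {2/5, 3*sqrt(11), 6*sqrt(3)}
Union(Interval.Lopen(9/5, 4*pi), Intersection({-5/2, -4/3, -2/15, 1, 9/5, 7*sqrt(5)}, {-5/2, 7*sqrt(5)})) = Union({-5/2, 7*sqrt(5)}, Interval.Lopen(9/5, 4*pi))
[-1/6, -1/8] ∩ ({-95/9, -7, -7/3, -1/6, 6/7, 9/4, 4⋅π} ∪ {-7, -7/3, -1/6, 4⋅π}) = {-1/6}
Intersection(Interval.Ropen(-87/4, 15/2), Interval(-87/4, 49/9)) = Interval(-87/4, 49/9)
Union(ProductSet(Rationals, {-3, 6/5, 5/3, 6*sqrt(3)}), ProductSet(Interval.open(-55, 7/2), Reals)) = Union(ProductSet(Interval.open(-55, 7/2), Reals), ProductSet(Rationals, {-3, 6/5, 5/3, 6*sqrt(3)}))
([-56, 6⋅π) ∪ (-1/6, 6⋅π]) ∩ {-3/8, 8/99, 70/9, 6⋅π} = {-3/8, 8/99, 70/9, 6⋅π}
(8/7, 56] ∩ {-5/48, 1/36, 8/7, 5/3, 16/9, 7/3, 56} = {5/3, 16/9, 7/3, 56}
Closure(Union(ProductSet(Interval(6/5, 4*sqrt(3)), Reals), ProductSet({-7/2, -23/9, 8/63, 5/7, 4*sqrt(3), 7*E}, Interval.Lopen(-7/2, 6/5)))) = Union(ProductSet({-7/2, -23/9, 8/63, 5/7, 4*sqrt(3), 7*E}, Interval(-7/2, 6/5)), ProductSet(Interval(6/5, 4*sqrt(3)), Reals))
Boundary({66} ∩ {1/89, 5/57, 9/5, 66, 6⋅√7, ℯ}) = {66}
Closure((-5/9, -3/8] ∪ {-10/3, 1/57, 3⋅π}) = {-10/3, 1/57, 3⋅π} ∪ [-5/9, -3/8]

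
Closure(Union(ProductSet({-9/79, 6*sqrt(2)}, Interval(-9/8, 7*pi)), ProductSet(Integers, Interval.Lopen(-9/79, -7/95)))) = Union(ProductSet({-9/79, 6*sqrt(2)}, Interval(-9/8, 7*pi)), ProductSet(Integers, Interval(-9/79, -7/95)))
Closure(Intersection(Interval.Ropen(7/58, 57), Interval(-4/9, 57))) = Interval(7/58, 57)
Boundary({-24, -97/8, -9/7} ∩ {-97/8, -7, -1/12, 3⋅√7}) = {-97/8}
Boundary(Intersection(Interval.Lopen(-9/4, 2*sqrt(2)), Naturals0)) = Range(0, 3, 1)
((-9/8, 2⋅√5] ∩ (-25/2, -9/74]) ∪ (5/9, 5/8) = (-9/8, -9/74] ∪ (5/9, 5/8)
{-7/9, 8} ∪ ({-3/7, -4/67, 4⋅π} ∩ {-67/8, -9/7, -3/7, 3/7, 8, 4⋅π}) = {-7/9, -3/7, 8, 4⋅π}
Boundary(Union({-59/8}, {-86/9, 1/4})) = {-86/9, -59/8, 1/4}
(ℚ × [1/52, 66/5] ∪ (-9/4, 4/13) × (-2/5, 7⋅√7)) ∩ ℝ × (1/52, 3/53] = (ℚ ∪ [-9/4, 4/13]) × (1/52, 3/53]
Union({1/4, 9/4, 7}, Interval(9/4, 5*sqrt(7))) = Union({1/4}, Interval(9/4, 5*sqrt(7)))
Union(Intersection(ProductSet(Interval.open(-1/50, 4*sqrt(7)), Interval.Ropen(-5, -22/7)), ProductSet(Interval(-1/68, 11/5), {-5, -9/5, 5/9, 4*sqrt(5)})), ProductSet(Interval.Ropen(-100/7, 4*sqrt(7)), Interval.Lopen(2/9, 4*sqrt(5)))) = Union(ProductSet(Interval.Ropen(-100/7, 4*sqrt(7)), Interval.Lopen(2/9, 4*sqrt(5))), ProductSet(Interval(-1/68, 11/5), {-5}))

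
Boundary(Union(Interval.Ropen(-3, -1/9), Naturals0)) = Union(Complement(Naturals0, Interval.open(-3, -1/9)), {-3, -1/9})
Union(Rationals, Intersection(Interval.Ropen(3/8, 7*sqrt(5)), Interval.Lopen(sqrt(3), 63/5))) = Union(Interval.Lopen(sqrt(3), 63/5), Rationals)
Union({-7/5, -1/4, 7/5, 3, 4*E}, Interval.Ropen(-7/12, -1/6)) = Union({-7/5, 7/5, 3, 4*E}, Interval.Ropen(-7/12, -1/6))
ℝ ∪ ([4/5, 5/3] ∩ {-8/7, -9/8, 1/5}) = ℝ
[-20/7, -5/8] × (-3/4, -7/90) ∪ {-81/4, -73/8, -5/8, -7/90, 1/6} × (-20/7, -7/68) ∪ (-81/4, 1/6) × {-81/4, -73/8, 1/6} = ((-81/4, 1/6) × {-81/4, -73/8, 1/6}) ∪ ([-20/7, -5/8] × (-3/4, -7/90)) ∪ ({-81/4, -73/8, -5/8, -7/90, 1/6} × (-20/7, -7/68))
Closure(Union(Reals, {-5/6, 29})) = Reals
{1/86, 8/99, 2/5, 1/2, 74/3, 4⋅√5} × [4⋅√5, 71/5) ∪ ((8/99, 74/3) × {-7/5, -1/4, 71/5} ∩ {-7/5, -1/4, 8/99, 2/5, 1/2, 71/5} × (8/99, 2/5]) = {1/86, 8/99, 2/5, 1/2, 74/3, 4⋅√5} × [4⋅√5, 71/5)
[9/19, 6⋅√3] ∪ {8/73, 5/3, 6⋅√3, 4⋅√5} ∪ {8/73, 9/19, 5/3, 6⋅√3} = {8/73} ∪ [9/19, 6⋅√3]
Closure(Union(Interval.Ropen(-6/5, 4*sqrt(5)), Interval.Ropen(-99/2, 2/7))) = Interval(-99/2, 4*sqrt(5))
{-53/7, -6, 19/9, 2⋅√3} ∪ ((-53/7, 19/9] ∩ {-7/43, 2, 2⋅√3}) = {-53/7, -6, -7/43, 2, 19/9, 2⋅√3}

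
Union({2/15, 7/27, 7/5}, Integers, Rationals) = Rationals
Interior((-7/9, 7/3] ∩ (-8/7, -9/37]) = (-7/9, -9/37)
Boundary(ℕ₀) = ℕ₀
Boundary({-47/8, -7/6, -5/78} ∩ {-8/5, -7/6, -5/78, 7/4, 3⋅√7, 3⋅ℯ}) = {-7/6, -5/78}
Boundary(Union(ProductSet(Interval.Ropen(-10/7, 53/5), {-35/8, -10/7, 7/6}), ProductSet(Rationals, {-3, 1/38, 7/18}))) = Union(ProductSet(Interval(-10/7, 53/5), {-35/8, -10/7, 7/6}), ProductSet(Reals, {-3, 1/38, 7/18}))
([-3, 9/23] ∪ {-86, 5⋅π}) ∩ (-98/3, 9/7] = [-3, 9/23]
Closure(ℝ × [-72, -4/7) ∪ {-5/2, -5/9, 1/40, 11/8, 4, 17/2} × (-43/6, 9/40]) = (ℝ × [-72, -4/7]) ∪ ({-5/2, -5/9, 1/40, 11/8, 4, 17/2} × (-43/6, 9/40])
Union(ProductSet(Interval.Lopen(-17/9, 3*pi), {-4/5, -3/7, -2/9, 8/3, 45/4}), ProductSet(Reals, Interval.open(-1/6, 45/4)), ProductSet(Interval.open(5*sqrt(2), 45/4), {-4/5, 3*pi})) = Union(ProductSet(Interval.Lopen(-17/9, 3*pi), {-4/5, -3/7, -2/9, 8/3, 45/4}), ProductSet(Interval.open(5*sqrt(2), 45/4), {-4/5, 3*pi}), ProductSet(Reals, Interval.open(-1/6, 45/4)))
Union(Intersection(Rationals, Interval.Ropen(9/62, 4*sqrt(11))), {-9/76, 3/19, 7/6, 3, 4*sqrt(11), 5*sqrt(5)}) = Union({-9/76, 4*sqrt(11), 5*sqrt(5)}, Intersection(Interval.Ropen(9/62, 4*sqrt(11)), Rationals))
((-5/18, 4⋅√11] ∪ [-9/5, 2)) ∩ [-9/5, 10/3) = [-9/5, 10/3)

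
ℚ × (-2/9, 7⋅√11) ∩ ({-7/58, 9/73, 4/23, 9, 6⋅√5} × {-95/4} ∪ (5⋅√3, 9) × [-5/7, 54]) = (ℚ ∩ (5⋅√3, 9)) × (-2/9, 7⋅√11)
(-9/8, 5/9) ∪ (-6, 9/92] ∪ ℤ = ℤ ∪ [-6, 5/9)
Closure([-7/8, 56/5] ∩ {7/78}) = {7/78}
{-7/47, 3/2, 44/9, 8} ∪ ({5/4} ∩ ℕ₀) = {-7/47, 3/2, 44/9, 8}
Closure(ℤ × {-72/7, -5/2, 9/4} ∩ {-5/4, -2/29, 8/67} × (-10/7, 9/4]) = ∅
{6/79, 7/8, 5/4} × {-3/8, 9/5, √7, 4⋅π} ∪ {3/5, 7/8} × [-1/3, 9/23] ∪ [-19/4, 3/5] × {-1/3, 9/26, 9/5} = ({3/5, 7/8} × [-1/3, 9/23]) ∪ ([-19/4, 3/5] × {-1/3, 9/26, 9/5}) ∪ ({6/79, 7/8, 5/4} × {-3/8, 9/5, √7, 4⋅π})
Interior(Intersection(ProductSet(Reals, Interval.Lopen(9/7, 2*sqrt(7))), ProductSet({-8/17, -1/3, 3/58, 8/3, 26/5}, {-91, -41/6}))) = EmptySet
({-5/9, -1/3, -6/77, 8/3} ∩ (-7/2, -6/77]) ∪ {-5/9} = {-5/9, -1/3, -6/77}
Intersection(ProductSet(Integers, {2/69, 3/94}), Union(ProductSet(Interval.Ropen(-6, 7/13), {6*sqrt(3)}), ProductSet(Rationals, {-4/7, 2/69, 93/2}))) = ProductSet(Integers, {2/69})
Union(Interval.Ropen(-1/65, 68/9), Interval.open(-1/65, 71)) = Interval.Ropen(-1/65, 71)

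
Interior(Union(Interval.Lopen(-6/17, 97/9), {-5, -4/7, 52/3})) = Interval.open(-6/17, 97/9)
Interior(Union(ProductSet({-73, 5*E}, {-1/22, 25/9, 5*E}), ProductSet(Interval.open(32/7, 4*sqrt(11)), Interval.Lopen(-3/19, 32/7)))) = ProductSet(Interval.open(32/7, 4*sqrt(11)), Interval.open(-3/19, 32/7))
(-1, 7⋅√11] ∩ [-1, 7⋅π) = (-1, 7⋅π)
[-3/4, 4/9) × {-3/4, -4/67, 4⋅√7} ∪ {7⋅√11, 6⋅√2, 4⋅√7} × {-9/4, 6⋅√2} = ([-3/4, 4/9) × {-3/4, -4/67, 4⋅√7}) ∪ ({7⋅√11, 6⋅√2, 4⋅√7} × {-9/4, 6⋅√2})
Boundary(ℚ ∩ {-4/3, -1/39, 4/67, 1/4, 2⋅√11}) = {-4/3, -1/39, 4/67, 1/4}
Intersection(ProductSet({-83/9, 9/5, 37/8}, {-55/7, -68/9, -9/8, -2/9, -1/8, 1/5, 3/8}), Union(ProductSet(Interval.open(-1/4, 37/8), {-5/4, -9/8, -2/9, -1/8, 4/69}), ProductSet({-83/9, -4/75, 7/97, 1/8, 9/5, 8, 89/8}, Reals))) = ProductSet({-83/9, 9/5}, {-55/7, -68/9, -9/8, -2/9, -1/8, 1/5, 3/8})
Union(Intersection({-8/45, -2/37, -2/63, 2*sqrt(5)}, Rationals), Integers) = Union({-8/45, -2/37, -2/63}, Integers)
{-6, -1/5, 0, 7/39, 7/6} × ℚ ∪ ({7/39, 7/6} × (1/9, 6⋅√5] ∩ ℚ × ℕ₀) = {-6, -1/5, 0, 7/39, 7/6} × ℚ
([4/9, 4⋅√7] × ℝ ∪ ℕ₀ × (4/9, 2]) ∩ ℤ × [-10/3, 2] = (ℕ₀ × (4/9, 2]) ∪ ({1, 2, …, 10} × [-10/3, 2])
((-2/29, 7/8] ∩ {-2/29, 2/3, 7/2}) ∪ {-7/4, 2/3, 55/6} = {-7/4, 2/3, 55/6}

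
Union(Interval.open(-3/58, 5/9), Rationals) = Union(Interval(-3/58, 5/9), Rationals)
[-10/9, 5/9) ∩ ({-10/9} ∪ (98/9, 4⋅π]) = {-10/9}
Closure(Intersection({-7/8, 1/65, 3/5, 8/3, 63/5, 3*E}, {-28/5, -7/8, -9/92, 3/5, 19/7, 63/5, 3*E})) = {-7/8, 3/5, 63/5, 3*E}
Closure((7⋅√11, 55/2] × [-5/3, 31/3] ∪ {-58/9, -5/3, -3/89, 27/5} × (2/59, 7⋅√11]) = ({-58/9, -5/3, -3/89, 27/5} × [2/59, 7⋅√11]) ∪ ([7⋅√11, 55/2] × [-5/3, 31/3])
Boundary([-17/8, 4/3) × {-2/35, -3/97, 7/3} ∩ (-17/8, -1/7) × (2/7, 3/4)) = ∅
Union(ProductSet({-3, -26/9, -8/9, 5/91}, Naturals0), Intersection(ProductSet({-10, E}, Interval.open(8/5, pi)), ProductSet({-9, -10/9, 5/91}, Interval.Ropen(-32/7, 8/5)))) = ProductSet({-3, -26/9, -8/9, 5/91}, Naturals0)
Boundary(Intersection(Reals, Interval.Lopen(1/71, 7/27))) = {1/71, 7/27}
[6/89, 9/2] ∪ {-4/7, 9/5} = {-4/7} ∪ [6/89, 9/2]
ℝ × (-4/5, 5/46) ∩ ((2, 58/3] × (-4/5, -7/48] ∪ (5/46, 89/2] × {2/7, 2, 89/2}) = (2, 58/3] × (-4/5, -7/48]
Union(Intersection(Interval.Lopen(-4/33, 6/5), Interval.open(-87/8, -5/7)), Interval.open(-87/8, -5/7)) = Interval.open(-87/8, -5/7)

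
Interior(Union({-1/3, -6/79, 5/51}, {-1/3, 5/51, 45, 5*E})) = EmptySet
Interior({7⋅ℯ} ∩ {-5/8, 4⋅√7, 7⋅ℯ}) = ∅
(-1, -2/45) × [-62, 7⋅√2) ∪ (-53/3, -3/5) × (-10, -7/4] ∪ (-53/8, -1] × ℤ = ((-53/8, -1] × ℤ) ∪ ((-53/3, -3/5) × (-10, -7/4]) ∪ ((-1, -2/45) × [-62, 7⋅√2))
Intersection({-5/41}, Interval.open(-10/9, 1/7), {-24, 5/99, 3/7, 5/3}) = EmptySet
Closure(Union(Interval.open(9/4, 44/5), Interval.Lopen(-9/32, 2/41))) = Union(Interval(-9/32, 2/41), Interval(9/4, 44/5))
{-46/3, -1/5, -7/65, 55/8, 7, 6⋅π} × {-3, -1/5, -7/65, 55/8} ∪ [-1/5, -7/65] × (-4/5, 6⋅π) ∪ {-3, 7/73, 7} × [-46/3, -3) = ({-3, 7/73, 7} × [-46/3, -3)) ∪ ([-1/5, -7/65] × (-4/5, 6⋅π)) ∪ ({-46/3, -1/5, -7/65, 55/8, 7, 6⋅π} × {-3, -1/5, -7/65, 55/8})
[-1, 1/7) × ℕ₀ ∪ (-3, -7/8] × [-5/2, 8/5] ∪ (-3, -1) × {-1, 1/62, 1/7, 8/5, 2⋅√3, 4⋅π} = ([-1, 1/7) × ℕ₀) ∪ ((-3, -7/8] × [-5/2, 8/5]) ∪ ((-3, -1) × {-1, 1/62, 1/7, 8/5, 2⋅√3, 4⋅π})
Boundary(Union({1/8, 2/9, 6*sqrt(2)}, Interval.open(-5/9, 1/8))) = {-5/9, 1/8, 2/9, 6*sqrt(2)}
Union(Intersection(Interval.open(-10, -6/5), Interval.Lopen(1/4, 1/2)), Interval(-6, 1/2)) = Interval(-6, 1/2)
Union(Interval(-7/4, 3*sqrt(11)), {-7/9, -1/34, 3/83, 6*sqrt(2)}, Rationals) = Union(Interval(-7/4, 3*sqrt(11)), Rationals)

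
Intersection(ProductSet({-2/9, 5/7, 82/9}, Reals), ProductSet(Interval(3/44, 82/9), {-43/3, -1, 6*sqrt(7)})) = ProductSet({5/7, 82/9}, {-43/3, -1, 6*sqrt(7)})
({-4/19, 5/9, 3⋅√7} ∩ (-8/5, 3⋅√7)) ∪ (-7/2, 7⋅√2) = (-7/2, 7⋅√2)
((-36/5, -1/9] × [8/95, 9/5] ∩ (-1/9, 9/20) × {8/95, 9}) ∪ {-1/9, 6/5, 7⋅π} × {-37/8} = {-1/9, 6/5, 7⋅π} × {-37/8}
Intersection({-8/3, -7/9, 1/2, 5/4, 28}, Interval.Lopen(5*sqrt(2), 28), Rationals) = {28}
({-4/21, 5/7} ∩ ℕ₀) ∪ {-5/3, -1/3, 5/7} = {-5/3, -1/3, 5/7}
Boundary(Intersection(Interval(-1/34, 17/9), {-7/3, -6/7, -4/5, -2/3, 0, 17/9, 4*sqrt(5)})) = {0, 17/9}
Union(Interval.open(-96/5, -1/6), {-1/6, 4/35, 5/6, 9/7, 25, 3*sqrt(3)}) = Union({4/35, 5/6, 9/7, 25, 3*sqrt(3)}, Interval.Lopen(-96/5, -1/6))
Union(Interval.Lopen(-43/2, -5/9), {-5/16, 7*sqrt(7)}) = Union({-5/16, 7*sqrt(7)}, Interval.Lopen(-43/2, -5/9))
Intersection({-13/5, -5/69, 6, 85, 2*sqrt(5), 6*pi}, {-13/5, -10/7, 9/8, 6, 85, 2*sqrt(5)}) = {-13/5, 6, 85, 2*sqrt(5)}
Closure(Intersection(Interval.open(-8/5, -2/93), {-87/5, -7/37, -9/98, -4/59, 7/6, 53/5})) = {-7/37, -9/98, -4/59}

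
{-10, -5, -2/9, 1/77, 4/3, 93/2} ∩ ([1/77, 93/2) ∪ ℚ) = {-10, -5, -2/9, 1/77, 4/3, 93/2}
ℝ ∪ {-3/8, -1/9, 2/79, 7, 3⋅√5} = ℝ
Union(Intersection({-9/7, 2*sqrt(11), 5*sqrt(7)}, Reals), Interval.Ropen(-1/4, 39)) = Union({-9/7}, Interval.Ropen(-1/4, 39))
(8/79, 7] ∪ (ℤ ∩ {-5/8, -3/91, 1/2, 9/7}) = (8/79, 7]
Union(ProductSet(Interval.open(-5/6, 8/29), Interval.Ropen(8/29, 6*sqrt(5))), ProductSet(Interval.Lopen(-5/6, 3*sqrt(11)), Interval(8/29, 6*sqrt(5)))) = ProductSet(Interval.Lopen(-5/6, 3*sqrt(11)), Interval(8/29, 6*sqrt(5)))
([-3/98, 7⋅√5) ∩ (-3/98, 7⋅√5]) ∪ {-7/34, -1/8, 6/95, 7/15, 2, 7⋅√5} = {-7/34, -1/8} ∪ (-3/98, 7⋅√5]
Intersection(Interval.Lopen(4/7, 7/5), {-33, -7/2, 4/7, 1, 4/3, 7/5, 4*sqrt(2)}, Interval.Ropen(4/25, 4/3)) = {1}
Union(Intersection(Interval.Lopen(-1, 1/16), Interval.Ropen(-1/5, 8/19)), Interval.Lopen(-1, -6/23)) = Union(Interval.Lopen(-1, -6/23), Interval(-1/5, 1/16))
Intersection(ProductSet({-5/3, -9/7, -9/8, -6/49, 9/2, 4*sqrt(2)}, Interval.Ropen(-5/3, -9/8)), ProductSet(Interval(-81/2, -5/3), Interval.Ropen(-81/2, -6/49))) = ProductSet({-5/3}, Interval.Ropen(-5/3, -9/8))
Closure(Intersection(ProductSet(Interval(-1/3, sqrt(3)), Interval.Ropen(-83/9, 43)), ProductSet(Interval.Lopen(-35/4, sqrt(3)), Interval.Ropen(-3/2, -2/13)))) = ProductSet(Interval(-1/3, sqrt(3)), Interval(-3/2, -2/13))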